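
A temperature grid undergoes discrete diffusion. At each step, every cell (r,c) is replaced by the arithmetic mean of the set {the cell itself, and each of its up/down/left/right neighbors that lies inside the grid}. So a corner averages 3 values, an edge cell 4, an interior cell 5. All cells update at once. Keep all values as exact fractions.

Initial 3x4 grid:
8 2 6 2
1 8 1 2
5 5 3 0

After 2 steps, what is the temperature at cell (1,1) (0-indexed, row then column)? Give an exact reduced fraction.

Answer: 483/100

Derivation:
Step 1: cell (1,1) = 17/5
Step 2: cell (1,1) = 483/100
Full grid after step 2:
  91/18 949/240 193/48 22/9
  487/120 483/100 273/100 41/16
  173/36 437/120 79/24 31/18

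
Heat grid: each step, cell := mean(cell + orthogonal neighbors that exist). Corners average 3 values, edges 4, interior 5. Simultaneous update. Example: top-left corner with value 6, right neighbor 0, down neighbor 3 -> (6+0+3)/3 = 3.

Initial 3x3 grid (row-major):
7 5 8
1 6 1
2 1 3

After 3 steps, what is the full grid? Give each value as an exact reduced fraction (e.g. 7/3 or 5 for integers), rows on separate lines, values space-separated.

After step 1:
  13/3 13/2 14/3
  4 14/5 9/2
  4/3 3 5/3
After step 2:
  89/18 183/40 47/9
  187/60 104/25 409/120
  25/9 11/5 55/18
After step 3:
  4549/1080 11341/2400 2377/540
  13499/3600 873/250 28523/7200
  1457/540 1829/600 3119/1080

Answer: 4549/1080 11341/2400 2377/540
13499/3600 873/250 28523/7200
1457/540 1829/600 3119/1080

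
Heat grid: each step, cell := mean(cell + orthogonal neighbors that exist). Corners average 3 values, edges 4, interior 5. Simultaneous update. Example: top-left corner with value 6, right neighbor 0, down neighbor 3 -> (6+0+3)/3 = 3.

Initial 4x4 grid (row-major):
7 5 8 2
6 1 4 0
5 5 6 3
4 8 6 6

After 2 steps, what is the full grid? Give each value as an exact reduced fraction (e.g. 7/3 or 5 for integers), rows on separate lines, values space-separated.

Answer: 16/3 101/20 257/60 31/9
399/80 23/5 99/25 197/60
245/48 99/20 477/100 79/20
197/36 275/48 441/80 61/12

Derivation:
After step 1:
  6 21/4 19/4 10/3
  19/4 21/5 19/5 9/4
  5 5 24/5 15/4
  17/3 23/4 13/2 5
After step 2:
  16/3 101/20 257/60 31/9
  399/80 23/5 99/25 197/60
  245/48 99/20 477/100 79/20
  197/36 275/48 441/80 61/12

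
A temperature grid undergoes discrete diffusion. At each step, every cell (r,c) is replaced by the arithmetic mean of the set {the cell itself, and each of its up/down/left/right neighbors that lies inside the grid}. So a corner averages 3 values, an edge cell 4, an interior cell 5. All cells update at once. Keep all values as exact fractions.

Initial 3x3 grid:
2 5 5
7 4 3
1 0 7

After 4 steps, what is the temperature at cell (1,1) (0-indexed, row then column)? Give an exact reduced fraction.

Answer: 454943/120000

Derivation:
Step 1: cell (1,1) = 19/5
Step 2: cell (1,1) = 381/100
Step 3: cell (1,1) = 7569/2000
Step 4: cell (1,1) = 454943/120000
Full grid after step 4:
  253213/64800 4519/1125 531001/129600
  1588171/432000 454943/120000 3373717/864000
  224413/64800 5317/1500 478201/129600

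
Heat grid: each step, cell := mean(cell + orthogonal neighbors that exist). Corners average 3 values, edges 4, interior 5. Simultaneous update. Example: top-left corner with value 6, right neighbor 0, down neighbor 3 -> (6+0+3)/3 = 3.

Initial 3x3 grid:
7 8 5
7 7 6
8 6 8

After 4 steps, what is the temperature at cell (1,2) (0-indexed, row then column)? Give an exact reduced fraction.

Answer: 971027/144000

Derivation:
Step 1: cell (1,2) = 13/2
Step 2: cell (1,2) = 263/40
Step 3: cell (1,2) = 16091/2400
Step 4: cell (1,2) = 971027/144000
Full grid after step 4:
  225859/32400 5905537/864000 871711/129600
  6048287/864000 2478919/360000 971027/144000
  151831/21600 5972287/864000 882461/129600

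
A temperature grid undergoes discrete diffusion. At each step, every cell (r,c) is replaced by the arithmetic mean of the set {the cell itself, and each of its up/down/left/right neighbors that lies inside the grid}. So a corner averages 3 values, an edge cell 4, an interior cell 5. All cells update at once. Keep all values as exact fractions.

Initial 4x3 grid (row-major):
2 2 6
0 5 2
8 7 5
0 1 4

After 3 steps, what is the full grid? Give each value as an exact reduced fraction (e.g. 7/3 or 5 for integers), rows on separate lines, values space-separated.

Answer: 6377/2160 49643/14400 7667/2160
6281/1800 21367/6000 14587/3600
2117/600 11971/3000 14227/3600
1297/360 6491/1800 2093/540

Derivation:
After step 1:
  4/3 15/4 10/3
  15/4 16/5 9/2
  15/4 26/5 9/2
  3 3 10/3
After step 2:
  53/18 697/240 139/36
  361/120 102/25 233/60
  157/40 393/100 263/60
  13/4 109/30 65/18
After step 3:
  6377/2160 49643/14400 7667/2160
  6281/1800 21367/6000 14587/3600
  2117/600 11971/3000 14227/3600
  1297/360 6491/1800 2093/540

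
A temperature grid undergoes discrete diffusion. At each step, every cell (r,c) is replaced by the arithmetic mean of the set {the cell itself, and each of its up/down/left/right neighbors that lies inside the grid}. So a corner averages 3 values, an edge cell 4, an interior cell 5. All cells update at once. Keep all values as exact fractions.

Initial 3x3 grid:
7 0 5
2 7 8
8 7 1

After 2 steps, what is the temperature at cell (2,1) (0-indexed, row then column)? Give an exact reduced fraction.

Answer: 431/80

Derivation:
Step 1: cell (2,1) = 23/4
Step 2: cell (2,1) = 431/80
Full grid after step 2:
  55/12 1013/240 43/9
  73/15 531/100 1183/240
  209/36 431/80 49/9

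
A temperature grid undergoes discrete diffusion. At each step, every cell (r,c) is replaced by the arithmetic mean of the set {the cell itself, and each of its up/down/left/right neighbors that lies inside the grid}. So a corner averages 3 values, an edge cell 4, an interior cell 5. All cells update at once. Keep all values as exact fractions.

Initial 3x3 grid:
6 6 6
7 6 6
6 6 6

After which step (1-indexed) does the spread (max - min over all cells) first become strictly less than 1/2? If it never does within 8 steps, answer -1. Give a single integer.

Step 1: max=19/3, min=6, spread=1/3
  -> spread < 1/2 first at step 1
Step 2: max=1507/240, min=6, spread=67/240
Step 3: max=13397/2160, min=1207/200, spread=1807/10800
Step 4: max=5341963/864000, min=32761/5400, spread=33401/288000
Step 5: max=47885933/7776000, min=3283391/540000, spread=3025513/38880000
Step 6: max=19127326867/3110400000, min=175555949/28800000, spread=53531/995328
Step 7: max=1145776925849/186624000000, min=47447116051/7776000000, spread=450953/11943936
Step 8: max=68693543560603/11197440000000, min=5699728610519/933120000000, spread=3799043/143327232

Answer: 1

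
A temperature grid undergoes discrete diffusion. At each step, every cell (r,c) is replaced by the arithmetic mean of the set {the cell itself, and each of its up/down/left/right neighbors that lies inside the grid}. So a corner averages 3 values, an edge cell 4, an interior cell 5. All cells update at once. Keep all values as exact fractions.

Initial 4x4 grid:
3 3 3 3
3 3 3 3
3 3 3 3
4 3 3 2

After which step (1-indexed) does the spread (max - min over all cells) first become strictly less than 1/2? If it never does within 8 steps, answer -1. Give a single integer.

Step 1: max=10/3, min=8/3, spread=2/3
Step 2: max=59/18, min=49/18, spread=5/9
Step 3: max=1369/432, min=1223/432, spread=73/216
  -> spread < 1/2 first at step 3
Step 4: max=40651/12960, min=37109/12960, spread=1771/6480
Step 5: max=240893/77760, min=225667/77760, spread=7613/38880
Step 6: max=35906311/11664000, min=34077689/11664000, spread=914311/5832000
Step 7: max=214162673/69984000, min=205741327/69984000, spread=4210673/34992000
Step 8: max=32001984751/10497600000, min=30983615249/10497600000, spread=509184751/5248800000

Answer: 3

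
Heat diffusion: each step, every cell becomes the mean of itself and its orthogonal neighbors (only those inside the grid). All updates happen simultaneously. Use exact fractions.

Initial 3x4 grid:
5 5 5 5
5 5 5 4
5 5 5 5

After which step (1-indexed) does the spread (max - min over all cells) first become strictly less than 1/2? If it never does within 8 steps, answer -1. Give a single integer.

Answer: 1

Derivation:
Step 1: max=5, min=14/3, spread=1/3
  -> spread < 1/2 first at step 1
Step 2: max=5, min=1133/240, spread=67/240
Step 3: max=5, min=10363/2160, spread=437/2160
Step 4: max=4991/1000, min=4162469/864000, spread=29951/172800
Step 5: max=16796/3375, min=37664179/7776000, spread=206761/1555200
Step 6: max=26834329/5400000, min=15095804429/3110400000, spread=14430763/124416000
Step 7: max=2142347273/432000000, min=908012258311/186624000000, spread=139854109/1492992000
Step 8: max=192548771023/38880000000, min=54564728109749/11197440000000, spread=7114543559/89579520000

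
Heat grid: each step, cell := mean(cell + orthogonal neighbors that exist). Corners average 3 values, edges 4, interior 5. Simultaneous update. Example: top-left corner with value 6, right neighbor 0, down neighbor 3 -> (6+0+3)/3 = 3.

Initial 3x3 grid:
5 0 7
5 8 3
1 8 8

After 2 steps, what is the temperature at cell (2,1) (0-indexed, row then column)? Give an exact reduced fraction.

Answer: 441/80

Derivation:
Step 1: cell (2,1) = 25/4
Step 2: cell (2,1) = 441/80
Full grid after step 2:
  157/36 247/60 89/18
  351/80 273/50 629/120
  47/9 441/80 229/36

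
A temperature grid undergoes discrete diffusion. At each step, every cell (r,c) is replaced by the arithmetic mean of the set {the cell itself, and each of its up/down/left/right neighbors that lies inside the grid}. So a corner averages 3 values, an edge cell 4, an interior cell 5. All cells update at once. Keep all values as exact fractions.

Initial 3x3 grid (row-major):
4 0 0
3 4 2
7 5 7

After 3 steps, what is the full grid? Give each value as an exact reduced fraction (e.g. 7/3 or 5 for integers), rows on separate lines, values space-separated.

Answer: 3079/1080 1579/600 4873/2160
27623/7200 10001/3000 46921/14400
3191/720 64271/14400 538/135

Derivation:
After step 1:
  7/3 2 2/3
  9/2 14/5 13/4
  5 23/4 14/3
After step 2:
  53/18 39/20 71/36
  439/120 183/50 683/240
  61/12 1093/240 41/9
After step 3:
  3079/1080 1579/600 4873/2160
  27623/7200 10001/3000 46921/14400
  3191/720 64271/14400 538/135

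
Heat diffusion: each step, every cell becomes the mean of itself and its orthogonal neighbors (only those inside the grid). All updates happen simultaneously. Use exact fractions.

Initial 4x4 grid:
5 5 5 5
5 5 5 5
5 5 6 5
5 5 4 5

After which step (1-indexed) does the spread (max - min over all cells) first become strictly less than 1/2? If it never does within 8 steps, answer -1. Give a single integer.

Answer: 2

Derivation:
Step 1: max=21/4, min=14/3, spread=7/12
Step 2: max=513/100, min=233/48, spread=331/1200
  -> spread < 1/2 first at step 2
Step 3: max=2033/400, min=533/108, spread=1591/10800
Step 4: max=14557/2880, min=1072273/216000, spread=9751/108000
Step 5: max=72667/14400, min=10758017/2160000, spread=142033/2160000
Step 6: max=9069869/1800000, min=97004527/19440000, spread=4750291/97200000
Step 7: max=979201733/194400000, min=9710814929/1944000000, spread=9022489/216000000
Step 8: max=3260936447/648000000, min=87459638839/17496000000, spread=58564523/1749600000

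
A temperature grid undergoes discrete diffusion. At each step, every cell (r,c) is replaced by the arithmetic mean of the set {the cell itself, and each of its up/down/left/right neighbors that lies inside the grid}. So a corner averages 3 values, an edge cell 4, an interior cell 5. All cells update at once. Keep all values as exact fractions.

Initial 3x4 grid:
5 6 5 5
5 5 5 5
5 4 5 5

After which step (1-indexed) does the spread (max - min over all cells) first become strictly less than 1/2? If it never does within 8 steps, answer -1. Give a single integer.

Answer: 2

Derivation:
Step 1: max=16/3, min=14/3, spread=2/3
Step 2: max=125/24, min=115/24, spread=5/12
  -> spread < 1/2 first at step 2
Step 3: max=1109/216, min=1051/216, spread=29/108
Step 4: max=275/54, min=265/54, spread=5/27
Step 5: max=13127/2592, min=12793/2592, spread=167/1296
Step 6: max=39233/7776, min=38527/7776, spread=353/3888
Step 7: max=939115/186624, min=927125/186624, spread=5995/93312
Step 8: max=5624279/1119744, min=5573161/1119744, spread=25559/559872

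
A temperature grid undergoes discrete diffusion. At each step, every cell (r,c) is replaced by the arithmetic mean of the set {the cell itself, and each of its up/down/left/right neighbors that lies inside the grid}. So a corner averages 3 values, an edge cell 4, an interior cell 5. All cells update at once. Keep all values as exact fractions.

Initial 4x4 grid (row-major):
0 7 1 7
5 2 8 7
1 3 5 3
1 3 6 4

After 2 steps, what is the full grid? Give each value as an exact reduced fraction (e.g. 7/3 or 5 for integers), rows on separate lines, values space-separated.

After step 1:
  4 5/2 23/4 5
  2 5 23/5 25/4
  5/2 14/5 5 19/4
  5/3 13/4 9/2 13/3
After step 2:
  17/6 69/16 357/80 17/3
  27/8 169/50 133/25 103/20
  269/120 371/100 433/100 61/12
  89/36 733/240 205/48 163/36

Answer: 17/6 69/16 357/80 17/3
27/8 169/50 133/25 103/20
269/120 371/100 433/100 61/12
89/36 733/240 205/48 163/36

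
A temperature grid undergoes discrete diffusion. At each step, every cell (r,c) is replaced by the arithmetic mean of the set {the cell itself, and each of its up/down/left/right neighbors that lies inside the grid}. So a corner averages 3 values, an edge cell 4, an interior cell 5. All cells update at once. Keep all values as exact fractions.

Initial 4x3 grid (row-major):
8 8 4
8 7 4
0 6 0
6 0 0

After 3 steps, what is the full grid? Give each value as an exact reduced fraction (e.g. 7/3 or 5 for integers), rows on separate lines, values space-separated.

After step 1:
  8 27/4 16/3
  23/4 33/5 15/4
  5 13/5 5/2
  2 3 0
After step 2:
  41/6 1601/240 95/18
  507/80 509/100 1091/240
  307/80 197/50 177/80
  10/3 19/10 11/6
After step 3:
  2381/360 85939/14400 2969/540
  13259/2400 31901/6000 30827/7200
  10469/2400 849/250 7519/2400
  2177/720 1651/600 1427/720

Answer: 2381/360 85939/14400 2969/540
13259/2400 31901/6000 30827/7200
10469/2400 849/250 7519/2400
2177/720 1651/600 1427/720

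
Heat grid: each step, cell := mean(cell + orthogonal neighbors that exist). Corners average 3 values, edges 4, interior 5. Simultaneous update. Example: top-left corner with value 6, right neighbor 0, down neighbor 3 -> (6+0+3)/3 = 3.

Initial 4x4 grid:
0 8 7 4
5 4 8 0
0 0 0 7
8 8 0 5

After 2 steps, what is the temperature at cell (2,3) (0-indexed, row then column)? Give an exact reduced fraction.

Step 1: cell (2,3) = 3
Step 2: cell (2,3) = 59/16
Full grid after step 2:
  34/9 125/24 569/120 91/18
  89/24 91/25 233/50 913/240
  397/120 353/100 309/100 59/16
  151/36 899/240 57/16 41/12

Answer: 59/16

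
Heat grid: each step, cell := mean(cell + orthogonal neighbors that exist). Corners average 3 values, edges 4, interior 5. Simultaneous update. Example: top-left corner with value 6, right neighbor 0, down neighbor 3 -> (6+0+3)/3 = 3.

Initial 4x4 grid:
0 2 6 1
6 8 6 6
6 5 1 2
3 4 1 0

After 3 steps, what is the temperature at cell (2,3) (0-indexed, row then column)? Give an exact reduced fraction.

Step 1: cell (2,3) = 9/4
Step 2: cell (2,3) = 5/2
Step 3: cell (2,3) = 1711/600
Full grid after step 3:
  8899/2160 30841/7200 29753/7200 8819/2160
  8149/1800 26329/6000 25049/6000 6587/1800
  8003/1800 1001/240 6651/2000 1711/600
  8963/2160 25457/7200 6379/2400 301/144

Answer: 1711/600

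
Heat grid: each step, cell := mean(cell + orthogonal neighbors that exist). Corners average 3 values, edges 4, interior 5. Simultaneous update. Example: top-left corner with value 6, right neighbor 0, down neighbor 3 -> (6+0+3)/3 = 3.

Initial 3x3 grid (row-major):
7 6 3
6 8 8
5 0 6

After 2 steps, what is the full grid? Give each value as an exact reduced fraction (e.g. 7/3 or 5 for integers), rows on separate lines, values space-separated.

After step 1:
  19/3 6 17/3
  13/2 28/5 25/4
  11/3 19/4 14/3
After step 2:
  113/18 59/10 215/36
  221/40 291/50 1331/240
  179/36 1121/240 47/9

Answer: 113/18 59/10 215/36
221/40 291/50 1331/240
179/36 1121/240 47/9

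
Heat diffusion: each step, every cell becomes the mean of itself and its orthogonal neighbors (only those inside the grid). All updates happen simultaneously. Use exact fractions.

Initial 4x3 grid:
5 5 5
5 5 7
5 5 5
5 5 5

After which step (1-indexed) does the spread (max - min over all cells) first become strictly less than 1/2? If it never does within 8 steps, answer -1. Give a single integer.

Step 1: max=17/3, min=5, spread=2/3
Step 2: max=331/60, min=5, spread=31/60
Step 3: max=2911/540, min=5, spread=211/540
  -> spread < 1/2 first at step 3
Step 4: max=286897/54000, min=4547/900, spread=14077/54000
Step 5: max=2570407/486000, min=273683/54000, spread=5363/24300
Step 6: max=76640809/14580000, min=152869/30000, spread=93859/583200
Step 7: max=4584274481/874800000, min=248336467/48600000, spread=4568723/34992000
Step 8: max=274220435629/52488000000, min=7471618889/1458000000, spread=8387449/83980800

Answer: 3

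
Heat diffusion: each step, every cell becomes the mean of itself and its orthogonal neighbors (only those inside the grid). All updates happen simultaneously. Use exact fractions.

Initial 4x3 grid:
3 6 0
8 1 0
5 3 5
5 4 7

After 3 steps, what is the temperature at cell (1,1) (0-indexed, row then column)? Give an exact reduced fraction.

Step 1: cell (1,1) = 18/5
Step 2: cell (1,1) = 309/100
Step 3: cell (1,1) = 21751/6000
Full grid after step 3:
  2209/540 22807/7200 1957/720
  7363/1800 21751/6000 6809/2400
  16391/3600 3971/1000 27107/7200
  10021/2160 7311/1600 1147/270

Answer: 21751/6000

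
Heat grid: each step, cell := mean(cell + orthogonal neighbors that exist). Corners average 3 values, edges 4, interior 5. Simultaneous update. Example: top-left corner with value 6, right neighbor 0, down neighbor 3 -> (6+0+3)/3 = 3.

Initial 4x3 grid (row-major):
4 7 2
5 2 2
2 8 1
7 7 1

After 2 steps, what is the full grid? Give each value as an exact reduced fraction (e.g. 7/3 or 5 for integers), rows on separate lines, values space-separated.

After step 1:
  16/3 15/4 11/3
  13/4 24/5 7/4
  11/2 4 3
  16/3 23/4 3
After step 2:
  37/9 351/80 55/18
  1133/240 351/100 793/240
  217/48 461/100 47/16
  199/36 217/48 47/12

Answer: 37/9 351/80 55/18
1133/240 351/100 793/240
217/48 461/100 47/16
199/36 217/48 47/12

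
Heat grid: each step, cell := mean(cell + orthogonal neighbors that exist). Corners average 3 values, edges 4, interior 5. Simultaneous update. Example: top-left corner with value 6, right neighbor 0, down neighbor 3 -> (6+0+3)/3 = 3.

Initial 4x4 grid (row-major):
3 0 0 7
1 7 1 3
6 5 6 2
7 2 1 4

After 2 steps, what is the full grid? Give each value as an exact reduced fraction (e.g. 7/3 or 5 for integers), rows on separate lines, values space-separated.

After step 1:
  4/3 5/2 2 10/3
  17/4 14/5 17/5 13/4
  19/4 26/5 3 15/4
  5 15/4 13/4 7/3
After step 2:
  97/36 259/120 337/120 103/36
  197/60 363/100 289/100 103/30
  24/5 39/10 93/25 37/12
  9/2 43/10 37/12 28/9

Answer: 97/36 259/120 337/120 103/36
197/60 363/100 289/100 103/30
24/5 39/10 93/25 37/12
9/2 43/10 37/12 28/9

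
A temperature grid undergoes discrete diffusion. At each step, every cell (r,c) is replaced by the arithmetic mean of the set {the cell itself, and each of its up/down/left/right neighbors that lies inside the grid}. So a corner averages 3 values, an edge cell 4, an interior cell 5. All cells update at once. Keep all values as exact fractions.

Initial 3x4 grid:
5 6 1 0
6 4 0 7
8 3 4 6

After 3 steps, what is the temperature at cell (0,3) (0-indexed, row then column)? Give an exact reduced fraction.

Step 1: cell (0,3) = 8/3
Step 2: cell (0,3) = 23/9
Step 3: cell (0,3) = 412/135
Full grid after step 3:
  5099/1080 5813/1440 4433/1440 412/135
  2887/576 2489/600 109/30 9617/2880
  10783/2160 3289/720 353/90 8617/2160

Answer: 412/135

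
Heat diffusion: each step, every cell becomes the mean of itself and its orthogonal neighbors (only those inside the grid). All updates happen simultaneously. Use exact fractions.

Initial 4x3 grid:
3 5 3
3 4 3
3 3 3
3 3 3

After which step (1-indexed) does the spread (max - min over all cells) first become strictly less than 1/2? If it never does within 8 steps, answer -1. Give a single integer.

Step 1: max=15/4, min=3, spread=3/4
Step 2: max=881/240, min=3, spread=161/240
Step 3: max=51091/14400, min=1221/400, spread=1427/2880
  -> spread < 1/2 first at step 3
Step 4: max=3027929/864000, min=73979/24000, spread=72937/172800
Step 5: max=179348491/51840000, min=4482581/1440000, spread=719023/2073600
Step 6: max=10668847169/3110400000, min=90403793/28800000, spread=36209501/124416000
Step 7: max=635268652771/186624000000, min=16396024261/5184000000, spread=72018847/298598400
Step 8: max=37888710922889/11197440000000, min=989825813299/311040000000, spread=18039853153/89579520000

Answer: 3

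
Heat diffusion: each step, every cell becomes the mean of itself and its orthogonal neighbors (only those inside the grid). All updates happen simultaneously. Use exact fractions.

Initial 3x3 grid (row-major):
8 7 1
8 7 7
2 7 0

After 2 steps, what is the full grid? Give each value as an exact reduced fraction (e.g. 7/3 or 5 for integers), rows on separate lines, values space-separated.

After step 1:
  23/3 23/4 5
  25/4 36/5 15/4
  17/3 4 14/3
After step 2:
  59/9 1537/240 29/6
  1607/240 539/100 1237/240
  191/36 323/60 149/36

Answer: 59/9 1537/240 29/6
1607/240 539/100 1237/240
191/36 323/60 149/36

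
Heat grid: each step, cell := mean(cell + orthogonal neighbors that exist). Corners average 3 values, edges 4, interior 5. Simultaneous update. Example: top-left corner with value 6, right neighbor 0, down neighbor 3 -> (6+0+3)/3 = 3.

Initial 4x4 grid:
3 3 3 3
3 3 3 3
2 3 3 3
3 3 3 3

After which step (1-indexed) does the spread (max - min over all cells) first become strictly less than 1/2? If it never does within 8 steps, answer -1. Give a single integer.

Step 1: max=3, min=8/3, spread=1/3
  -> spread < 1/2 first at step 1
Step 2: max=3, min=329/120, spread=31/120
Step 3: max=3, min=3029/1080, spread=211/1080
Step 4: max=3, min=307157/108000, spread=16843/108000
Step 5: max=26921/9000, min=2777357/972000, spread=130111/972000
Step 6: max=1612841/540000, min=83837633/29160000, spread=3255781/29160000
Step 7: max=1608893/540000, min=2524046309/874800000, spread=82360351/874800000
Step 8: max=289093559/97200000, min=75980683109/26244000000, spread=2074577821/26244000000

Answer: 1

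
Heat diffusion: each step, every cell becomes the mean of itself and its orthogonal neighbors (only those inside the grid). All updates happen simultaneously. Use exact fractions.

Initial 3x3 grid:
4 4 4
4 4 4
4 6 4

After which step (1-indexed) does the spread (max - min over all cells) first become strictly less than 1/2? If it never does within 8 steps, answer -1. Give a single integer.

Answer: 3

Derivation:
Step 1: max=14/3, min=4, spread=2/3
Step 2: max=547/120, min=4, spread=67/120
Step 3: max=4757/1080, min=407/100, spread=1807/5400
  -> spread < 1/2 first at step 3
Step 4: max=1885963/432000, min=11161/2700, spread=33401/144000
Step 5: max=16781933/3888000, min=1123391/270000, spread=3025513/19440000
Step 6: max=6685726867/1555200000, min=60355949/14400000, spread=53531/497664
Step 7: max=399280925849/93312000000, min=16343116051/3888000000, spread=450953/5971968
Step 8: max=23903783560603/5598720000000, min=1967248610519/466560000000, spread=3799043/71663616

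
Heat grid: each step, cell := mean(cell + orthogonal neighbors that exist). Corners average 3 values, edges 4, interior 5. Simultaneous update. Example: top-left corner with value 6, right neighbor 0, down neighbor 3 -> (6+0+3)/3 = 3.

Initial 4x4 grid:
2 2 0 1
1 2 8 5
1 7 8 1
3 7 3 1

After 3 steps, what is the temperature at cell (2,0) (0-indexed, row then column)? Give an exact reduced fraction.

Answer: 6391/1800

Derivation:
Step 1: cell (2,0) = 3
Step 2: cell (2,0) = 79/24
Step 3: cell (2,0) = 6391/1800
Full grid after step 3:
  947/432 18121/7200 97/32 2177/720
  4819/1800 4061/1200 7343/2000 141/40
  6391/1800 979/240 25351/6000 1373/360
  1697/432 30919/7200 6083/1440 8089/2160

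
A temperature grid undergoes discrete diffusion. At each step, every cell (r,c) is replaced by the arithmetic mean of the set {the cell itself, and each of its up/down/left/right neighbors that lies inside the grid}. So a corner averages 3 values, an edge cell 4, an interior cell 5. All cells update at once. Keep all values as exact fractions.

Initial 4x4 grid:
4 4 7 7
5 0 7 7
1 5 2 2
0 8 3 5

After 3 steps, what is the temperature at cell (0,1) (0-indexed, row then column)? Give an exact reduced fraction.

Step 1: cell (0,1) = 15/4
Step 2: cell (0,1) = 139/30
Step 3: cell (0,1) = 1549/360
Full grid after step 3:
  8357/2160 1549/360 3193/600 4097/720
  971/288 24287/6000 9331/2000 12487/2400
  7889/2400 7119/2000 24791/6000 31541/7200
  261/80 4327/1200 13993/3600 8693/2160

Answer: 1549/360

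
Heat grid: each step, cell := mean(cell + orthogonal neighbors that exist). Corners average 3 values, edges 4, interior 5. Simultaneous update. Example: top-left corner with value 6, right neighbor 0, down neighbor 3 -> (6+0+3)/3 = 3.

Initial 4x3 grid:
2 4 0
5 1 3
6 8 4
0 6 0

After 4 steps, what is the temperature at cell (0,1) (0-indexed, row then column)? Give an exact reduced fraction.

Step 1: cell (0,1) = 7/4
Step 2: cell (0,1) = 239/80
Step 3: cell (0,1) = 4511/1600
Step 4: cell (0,1) = 98943/32000
Full grid after step 4:
  423359/129600 98943/32000 366859/129600
  792199/216000 404053/120000 690449/216000
  284393/72000 687467/180000 761429/216000
  3671/900 1685203/432000 121081/32400

Answer: 98943/32000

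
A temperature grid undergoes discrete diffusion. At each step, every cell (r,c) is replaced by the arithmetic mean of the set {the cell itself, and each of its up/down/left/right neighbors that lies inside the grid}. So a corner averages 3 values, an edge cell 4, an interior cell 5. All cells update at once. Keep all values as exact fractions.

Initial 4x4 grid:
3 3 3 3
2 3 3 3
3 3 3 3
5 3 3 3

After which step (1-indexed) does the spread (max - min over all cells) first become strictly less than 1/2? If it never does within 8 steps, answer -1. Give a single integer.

Answer: 3

Derivation:
Step 1: max=11/3, min=8/3, spread=1
Step 2: max=125/36, min=101/36, spread=2/3
Step 3: max=715/216, min=1537/540, spread=167/360
  -> spread < 1/2 first at step 3
Step 4: max=104909/32400, min=46867/16200, spread=149/432
Step 5: max=3094883/972000, min=1421281/486000, spread=84107/324000
Step 6: max=91847243/29160000, min=21495167/7290000, spread=78221/388800
Step 7: max=546570811/174960000, min=1080532003/364500000, spread=697886239/4374000000
Step 8: max=81495043559/26244000000, min=130187321581/43740000000, spread=4228313263/32805000000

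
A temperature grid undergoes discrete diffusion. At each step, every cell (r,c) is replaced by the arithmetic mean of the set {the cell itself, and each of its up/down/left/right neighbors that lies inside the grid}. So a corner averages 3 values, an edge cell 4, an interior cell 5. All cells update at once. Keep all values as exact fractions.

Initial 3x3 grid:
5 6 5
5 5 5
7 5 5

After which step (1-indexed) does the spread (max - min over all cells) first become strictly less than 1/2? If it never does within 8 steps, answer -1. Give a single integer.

Answer: 2

Derivation:
Step 1: max=17/3, min=5, spread=2/3
Step 2: max=50/9, min=77/15, spread=19/45
  -> spread < 1/2 first at step 2
Step 3: max=1469/270, min=9353/1800, spread=1321/5400
Step 4: max=174821/32400, min=677359/129600, spread=877/5184
Step 5: max=1303439/243000, min=40788173/7776000, spread=7375/62208
Step 6: max=623517539/116640000, min=2455227031/466560000, spread=62149/746496
Step 7: max=18659008829/3499200000, min=147635998757/27993600000, spread=523543/8957952
Step 8: max=2235436121201/419904000000, min=8872829031679/1679616000000, spread=4410589/107495424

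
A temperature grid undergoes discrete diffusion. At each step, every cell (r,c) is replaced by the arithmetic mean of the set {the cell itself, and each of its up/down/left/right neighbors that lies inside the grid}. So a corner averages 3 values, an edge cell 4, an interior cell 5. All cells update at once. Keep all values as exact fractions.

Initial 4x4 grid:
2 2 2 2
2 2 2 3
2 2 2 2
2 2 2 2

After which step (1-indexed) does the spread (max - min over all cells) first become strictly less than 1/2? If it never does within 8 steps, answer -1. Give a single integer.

Step 1: max=7/3, min=2, spread=1/3
  -> spread < 1/2 first at step 1
Step 2: max=271/120, min=2, spread=31/120
Step 3: max=2371/1080, min=2, spread=211/1080
Step 4: max=232843/108000, min=2, spread=16843/108000
Step 5: max=2082643/972000, min=18079/9000, spread=130111/972000
Step 6: max=61962367/29160000, min=1087159/540000, spread=3255781/29160000
Step 7: max=1849953691/874800000, min=1091107/540000, spread=82360351/874800000
Step 8: max=55239316891/26244000000, min=196906441/97200000, spread=2074577821/26244000000

Answer: 1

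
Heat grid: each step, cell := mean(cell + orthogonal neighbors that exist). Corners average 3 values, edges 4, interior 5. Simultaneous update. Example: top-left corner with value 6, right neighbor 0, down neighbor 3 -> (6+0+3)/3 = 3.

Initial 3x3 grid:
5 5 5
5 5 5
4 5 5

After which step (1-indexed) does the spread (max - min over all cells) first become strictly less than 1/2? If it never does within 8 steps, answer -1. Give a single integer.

Answer: 1

Derivation:
Step 1: max=5, min=14/3, spread=1/3
  -> spread < 1/2 first at step 1
Step 2: max=5, min=85/18, spread=5/18
Step 3: max=5, min=1039/216, spread=41/216
Step 4: max=1789/360, min=62669/12960, spread=347/2592
Step 5: max=17843/3600, min=3781063/777600, spread=2921/31104
Step 6: max=2134517/432000, min=227451461/46656000, spread=24611/373248
Step 7: max=47943259/9720000, min=13678077967/2799360000, spread=207329/4478976
Step 8: max=2553198401/518400000, min=821778047549/167961600000, spread=1746635/53747712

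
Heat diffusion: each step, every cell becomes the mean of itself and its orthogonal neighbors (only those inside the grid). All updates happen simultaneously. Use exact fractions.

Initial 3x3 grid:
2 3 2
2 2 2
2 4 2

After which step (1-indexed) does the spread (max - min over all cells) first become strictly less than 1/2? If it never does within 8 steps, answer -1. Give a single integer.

Step 1: max=8/3, min=2, spread=2/3
Step 2: max=313/120, min=79/36, spread=149/360
  -> spread < 1/2 first at step 2
Step 3: max=2663/1080, min=32537/14400, spread=8909/43200
Step 4: max=1053757/432000, min=297967/129600, spread=181601/1296000
Step 5: max=9351587/3888000, min=120147233/51840000, spread=13621781/155520000
Step 6: max=3724148113/1555200000, min=1089902503/466560000, spread=273419309/4665600000
Step 7: max=33343585583/13996800000, min=437254496297/186624000000, spread=21979934429/559872000000
Step 8: max=13312395223717/5598720000000, min=3948677541727/1679616000000, spread=450410253881/16796160000000

Answer: 2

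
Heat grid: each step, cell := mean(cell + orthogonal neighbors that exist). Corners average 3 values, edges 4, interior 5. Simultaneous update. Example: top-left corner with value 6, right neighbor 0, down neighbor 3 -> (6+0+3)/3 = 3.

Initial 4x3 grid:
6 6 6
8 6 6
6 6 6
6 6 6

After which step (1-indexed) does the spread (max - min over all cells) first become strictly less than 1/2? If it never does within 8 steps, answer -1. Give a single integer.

Answer: 3

Derivation:
Step 1: max=20/3, min=6, spread=2/3
Step 2: max=391/60, min=6, spread=31/60
Step 3: max=3451/540, min=6, spread=211/540
  -> spread < 1/2 first at step 3
Step 4: max=340897/54000, min=5447/900, spread=14077/54000
Step 5: max=3056407/486000, min=327683/54000, spread=5363/24300
Step 6: max=91220809/14580000, min=182869/30000, spread=93859/583200
Step 7: max=5459074481/874800000, min=296936467/48600000, spread=4568723/34992000
Step 8: max=326708435629/52488000000, min=8929618889/1458000000, spread=8387449/83980800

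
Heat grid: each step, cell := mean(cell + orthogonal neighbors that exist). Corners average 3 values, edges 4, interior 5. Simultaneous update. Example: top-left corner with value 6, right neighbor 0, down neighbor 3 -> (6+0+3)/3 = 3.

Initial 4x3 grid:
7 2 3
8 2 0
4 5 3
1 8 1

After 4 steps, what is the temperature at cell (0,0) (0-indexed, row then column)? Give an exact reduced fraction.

Step 1: cell (0,0) = 17/3
Step 2: cell (0,0) = 173/36
Step 3: cell (0,0) = 9409/2160
Step 4: cell (0,0) = 16783/4050
Full grid after step 4:
  16783/4050 1546867/432000 100139/32400
  901981/216000 663143/180000 667981/216000
  913781/216000 1345711/360000 241427/72000
  537151/129600 3355109/864000 50339/14400

Answer: 16783/4050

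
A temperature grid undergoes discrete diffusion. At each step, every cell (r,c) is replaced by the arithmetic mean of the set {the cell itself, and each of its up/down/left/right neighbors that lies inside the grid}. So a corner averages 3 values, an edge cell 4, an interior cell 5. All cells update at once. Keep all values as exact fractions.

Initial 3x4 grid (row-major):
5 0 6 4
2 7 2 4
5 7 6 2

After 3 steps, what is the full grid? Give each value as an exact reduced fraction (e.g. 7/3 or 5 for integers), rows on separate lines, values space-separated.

After step 1:
  7/3 9/2 3 14/3
  19/4 18/5 5 3
  14/3 25/4 17/4 4
After step 2:
  139/36 403/120 103/24 32/9
  307/80 241/50 377/100 25/6
  47/9 563/120 39/8 15/4
After step 3:
  7961/2160 7349/1800 6739/1800 865/216
  21289/4800 8191/2000 6577/1500 6859/1800
  9901/2160 1103/225 2563/600 307/72

Answer: 7961/2160 7349/1800 6739/1800 865/216
21289/4800 8191/2000 6577/1500 6859/1800
9901/2160 1103/225 2563/600 307/72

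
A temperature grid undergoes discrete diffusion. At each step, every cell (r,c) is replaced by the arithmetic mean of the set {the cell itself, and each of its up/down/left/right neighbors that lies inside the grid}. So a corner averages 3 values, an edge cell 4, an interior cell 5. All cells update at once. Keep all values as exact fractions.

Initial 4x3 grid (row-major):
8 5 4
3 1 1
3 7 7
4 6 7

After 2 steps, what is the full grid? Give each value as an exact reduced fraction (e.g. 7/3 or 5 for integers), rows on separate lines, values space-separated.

After step 1:
  16/3 9/2 10/3
  15/4 17/5 13/4
  17/4 24/5 11/2
  13/3 6 20/3
After step 2:
  163/36 497/120 133/36
  251/60 197/50 929/240
  257/60 479/100 1213/240
  175/36 109/20 109/18

Answer: 163/36 497/120 133/36
251/60 197/50 929/240
257/60 479/100 1213/240
175/36 109/20 109/18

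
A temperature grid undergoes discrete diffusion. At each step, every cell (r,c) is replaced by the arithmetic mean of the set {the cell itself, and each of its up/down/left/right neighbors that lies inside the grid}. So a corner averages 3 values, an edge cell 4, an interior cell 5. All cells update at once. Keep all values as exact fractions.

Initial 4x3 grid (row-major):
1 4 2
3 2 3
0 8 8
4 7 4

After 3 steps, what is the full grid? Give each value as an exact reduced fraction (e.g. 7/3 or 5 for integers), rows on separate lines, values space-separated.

Answer: 583/216 8221/2880 485/144
4283/1440 547/150 469/120
5651/1440 881/200 3623/720
235/54 4889/960 2353/432

Derivation:
After step 1:
  8/3 9/4 3
  3/2 4 15/4
  15/4 5 23/4
  11/3 23/4 19/3
After step 2:
  77/36 143/48 3
  143/48 33/10 33/8
  167/48 97/20 125/24
  79/18 83/16 107/18
After step 3:
  583/216 8221/2880 485/144
  4283/1440 547/150 469/120
  5651/1440 881/200 3623/720
  235/54 4889/960 2353/432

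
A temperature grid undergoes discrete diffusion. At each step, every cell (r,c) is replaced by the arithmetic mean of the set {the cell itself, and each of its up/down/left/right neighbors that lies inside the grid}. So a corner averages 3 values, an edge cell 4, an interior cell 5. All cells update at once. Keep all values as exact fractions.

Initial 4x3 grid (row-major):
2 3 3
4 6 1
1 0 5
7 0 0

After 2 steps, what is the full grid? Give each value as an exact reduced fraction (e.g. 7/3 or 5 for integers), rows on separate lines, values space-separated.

After step 1:
  3 7/2 7/3
  13/4 14/5 15/4
  3 12/5 3/2
  8/3 7/4 5/3
After step 2:
  13/4 349/120 115/36
  241/80 157/50 623/240
  679/240 229/100 559/240
  89/36 509/240 59/36

Answer: 13/4 349/120 115/36
241/80 157/50 623/240
679/240 229/100 559/240
89/36 509/240 59/36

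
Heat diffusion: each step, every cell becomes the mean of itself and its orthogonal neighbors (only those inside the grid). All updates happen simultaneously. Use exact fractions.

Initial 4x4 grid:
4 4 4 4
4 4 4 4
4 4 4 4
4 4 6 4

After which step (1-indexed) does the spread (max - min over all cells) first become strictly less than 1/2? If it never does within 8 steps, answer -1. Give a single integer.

Answer: 3

Derivation:
Step 1: max=14/3, min=4, spread=2/3
Step 2: max=271/60, min=4, spread=31/60
Step 3: max=2371/540, min=4, spread=211/540
  -> spread < 1/2 first at step 3
Step 4: max=232843/54000, min=4, spread=16843/54000
Step 5: max=2082643/486000, min=18079/4500, spread=130111/486000
Step 6: max=61962367/14580000, min=1087159/270000, spread=3255781/14580000
Step 7: max=1849953691/437400000, min=1091107/270000, spread=82360351/437400000
Step 8: max=55239316891/13122000000, min=196906441/48600000, spread=2074577821/13122000000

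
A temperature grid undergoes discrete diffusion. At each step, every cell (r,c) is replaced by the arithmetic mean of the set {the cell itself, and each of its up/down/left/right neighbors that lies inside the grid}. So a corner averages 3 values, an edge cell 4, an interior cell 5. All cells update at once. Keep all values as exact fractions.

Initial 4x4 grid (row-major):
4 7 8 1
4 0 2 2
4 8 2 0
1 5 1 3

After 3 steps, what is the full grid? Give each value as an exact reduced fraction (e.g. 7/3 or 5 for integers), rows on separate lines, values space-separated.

Answer: 173/40 9901/2400 26551/7200 6793/2160
9401/2400 769/200 18979/6000 4639/1800
27371/7200 20609/6000 8323/3000 3953/1800
7763/2160 12163/3600 9631/3600 2263/1080

Derivation:
After step 1:
  5 19/4 9/2 11/3
  3 21/5 14/5 5/4
  17/4 19/5 13/5 7/4
  10/3 15/4 11/4 4/3
After step 2:
  17/4 369/80 943/240 113/36
  329/80 371/100 307/100 71/30
  863/240 93/25 137/50 26/15
  34/9 409/120 313/120 35/18
After step 3:
  173/40 9901/2400 26551/7200 6793/2160
  9401/2400 769/200 18979/6000 4639/1800
  27371/7200 20609/6000 8323/3000 3953/1800
  7763/2160 12163/3600 9631/3600 2263/1080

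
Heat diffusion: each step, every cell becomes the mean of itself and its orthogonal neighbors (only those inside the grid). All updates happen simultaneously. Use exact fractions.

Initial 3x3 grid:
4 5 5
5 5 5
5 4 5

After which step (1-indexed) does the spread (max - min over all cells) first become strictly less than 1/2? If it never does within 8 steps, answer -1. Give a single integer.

Answer: 1

Derivation:
Step 1: max=5, min=14/3, spread=1/3
  -> spread < 1/2 first at step 1
Step 2: max=59/12, min=1133/240, spread=47/240
Step 3: max=389/80, min=5099/1080, spread=61/432
Step 4: max=209167/43200, min=307363/64800, spread=511/5184
Step 5: max=12500149/2592000, min=18480911/3888000, spread=4309/62208
Step 6: max=249501901/51840000, min=1111416367/233280000, spread=36295/746496
Step 7: max=44835150941/9331200000, min=66774956099/13996800000, spread=305773/8957952
Step 8: max=2687378070527/559872000000, min=4010942488603/839808000000, spread=2575951/107495424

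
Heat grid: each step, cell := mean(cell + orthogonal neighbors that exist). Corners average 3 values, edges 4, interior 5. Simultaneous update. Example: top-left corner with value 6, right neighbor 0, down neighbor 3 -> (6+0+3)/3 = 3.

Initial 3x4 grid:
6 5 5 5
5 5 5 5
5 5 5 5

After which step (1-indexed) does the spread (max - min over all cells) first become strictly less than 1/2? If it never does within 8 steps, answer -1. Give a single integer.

Step 1: max=16/3, min=5, spread=1/3
  -> spread < 1/2 first at step 1
Step 2: max=95/18, min=5, spread=5/18
Step 3: max=1121/216, min=5, spread=41/216
Step 4: max=133817/25920, min=5, spread=4217/25920
Step 5: max=7985149/1555200, min=36079/7200, spread=38417/311040
Step 6: max=477760211/93312000, min=722597/144000, spread=1903471/18662400
Step 7: max=28594589089/5598720000, min=21715759/4320000, spread=18038617/223948800
Step 8: max=1712884182851/335923200000, min=1956926759/388800000, spread=883978523/13436928000

Answer: 1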